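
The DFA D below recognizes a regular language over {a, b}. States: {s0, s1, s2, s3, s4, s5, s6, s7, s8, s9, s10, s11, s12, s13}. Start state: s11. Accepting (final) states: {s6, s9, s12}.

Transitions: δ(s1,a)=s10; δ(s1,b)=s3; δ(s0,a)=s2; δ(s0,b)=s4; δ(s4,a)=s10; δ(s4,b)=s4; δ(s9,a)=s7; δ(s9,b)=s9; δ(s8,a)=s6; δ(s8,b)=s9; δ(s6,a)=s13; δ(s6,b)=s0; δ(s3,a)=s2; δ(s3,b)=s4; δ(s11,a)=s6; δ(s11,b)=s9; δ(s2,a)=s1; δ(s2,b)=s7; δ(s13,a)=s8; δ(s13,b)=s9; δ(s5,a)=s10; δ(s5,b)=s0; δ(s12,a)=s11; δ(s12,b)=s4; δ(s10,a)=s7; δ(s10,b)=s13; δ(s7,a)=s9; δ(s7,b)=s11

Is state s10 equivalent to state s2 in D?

First remove the unreachable states {s5,s12}; 12 states remain.
Initial partition by acceptance: {s6,s9} | {s0,s1,s2,s3,s4,s7,s8,s10,s11,s13}.
Refine {s6,s9} on symbol b: members go to different blocks, giving {s6} and {s9}.
Split {s0,s1,s2,s3,s4,s7,s8,s10,s11,s13} by δ(·,a) → {s0,s1,s2,s3,s4,s10,s13} and {s8,s11} and {s7}.
Split {s0,s1,s2,s3,s4,s10,s13} by δ(·,a) → {s0,s1,s2,s3,s4} and {s10} and {s13}.
Refine {s0,s1,s2,s3,s4} on symbol a: members go to different blocks, giving {s0,s2,s3} and {s1,s4}.
Refine {s0,s2,s3} on symbol a: members go to different blocks, giving {s0,s3} and {s2}.
On input b, block {s1,s4} splits into {s1} and {s4}.
No further refinement is possible. Final partition (10 blocks): {s6} | {s0,s3} | {s9} | {s8,s11} | {s7} | {s10} | {s13} | {s1} | {s2} | {s4}.
s10 and s2 end up in different blocks, so they are distinguishable. For instance, the string 'aa' is accepted from only s10.

No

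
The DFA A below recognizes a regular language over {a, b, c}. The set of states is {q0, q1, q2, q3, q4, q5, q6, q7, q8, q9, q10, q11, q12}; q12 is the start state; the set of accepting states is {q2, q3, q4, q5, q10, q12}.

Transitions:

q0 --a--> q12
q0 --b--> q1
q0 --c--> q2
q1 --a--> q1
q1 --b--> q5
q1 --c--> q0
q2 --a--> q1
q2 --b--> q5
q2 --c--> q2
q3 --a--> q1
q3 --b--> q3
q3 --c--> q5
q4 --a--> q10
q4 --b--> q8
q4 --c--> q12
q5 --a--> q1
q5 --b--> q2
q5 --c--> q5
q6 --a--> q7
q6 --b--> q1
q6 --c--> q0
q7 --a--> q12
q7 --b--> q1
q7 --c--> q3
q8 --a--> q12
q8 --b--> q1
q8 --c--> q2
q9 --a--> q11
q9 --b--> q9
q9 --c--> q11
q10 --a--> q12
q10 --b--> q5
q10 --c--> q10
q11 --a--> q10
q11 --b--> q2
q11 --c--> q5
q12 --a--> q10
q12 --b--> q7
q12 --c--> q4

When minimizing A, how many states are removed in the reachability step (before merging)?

Starting at q12 and following transitions, the reachable set is {q0, q1, q2, q3, q4, q5, q7, q8, q10, q12}. That leaves q6, q9, q11 unreachable — 3 in total.

3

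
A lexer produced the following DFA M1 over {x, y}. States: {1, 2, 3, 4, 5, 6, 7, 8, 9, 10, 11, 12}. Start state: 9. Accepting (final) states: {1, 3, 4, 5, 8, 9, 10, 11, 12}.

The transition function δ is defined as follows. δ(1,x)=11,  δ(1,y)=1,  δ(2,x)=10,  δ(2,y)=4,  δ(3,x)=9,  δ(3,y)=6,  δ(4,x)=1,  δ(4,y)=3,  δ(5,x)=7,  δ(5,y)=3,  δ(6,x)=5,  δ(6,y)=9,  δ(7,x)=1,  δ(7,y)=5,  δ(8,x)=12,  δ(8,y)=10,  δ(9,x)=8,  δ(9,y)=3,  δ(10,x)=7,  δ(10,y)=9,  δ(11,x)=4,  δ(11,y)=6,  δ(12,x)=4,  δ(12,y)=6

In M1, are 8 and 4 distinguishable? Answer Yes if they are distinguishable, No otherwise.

Yes

Reachable states from the start: {1,3,4,5,6,7,8,9,10,11,12}. Unreachable: {2} — drop them.
Start with accepting vs non-accepting: {1,3,4,5,8,9,10,11,12} | {6,7}.
On input x, block {1,3,4,5,8,9,10,11,12} splits into {1,3,4,8,9,11,12} and {5,10}.
On input y, block {1,3,4,8,9,11,12} splits into {1,4,9} and {3,11,12} and {8}.
Refine {1,4,9} on symbol x: members go to different blocks, giving {1} and {4} and {9}.
Split {6,7} by δ(·,x) → {6} and {7}.
Refine {5,10} on symbol y: members go to different blocks, giving {5} and {10}.
Refine {3,11,12} on symbol x: members go to different blocks, giving {11,12} and {3}.
The partition is now stable with 10 blocks: {1} | {6} | {5} | {11,12} | {8} | {4} | {9} | {7} | {10} | {3}.
8 and 4 end up in different blocks, so they are distinguishable. For instance, the string 'xy' is accepted from only 4.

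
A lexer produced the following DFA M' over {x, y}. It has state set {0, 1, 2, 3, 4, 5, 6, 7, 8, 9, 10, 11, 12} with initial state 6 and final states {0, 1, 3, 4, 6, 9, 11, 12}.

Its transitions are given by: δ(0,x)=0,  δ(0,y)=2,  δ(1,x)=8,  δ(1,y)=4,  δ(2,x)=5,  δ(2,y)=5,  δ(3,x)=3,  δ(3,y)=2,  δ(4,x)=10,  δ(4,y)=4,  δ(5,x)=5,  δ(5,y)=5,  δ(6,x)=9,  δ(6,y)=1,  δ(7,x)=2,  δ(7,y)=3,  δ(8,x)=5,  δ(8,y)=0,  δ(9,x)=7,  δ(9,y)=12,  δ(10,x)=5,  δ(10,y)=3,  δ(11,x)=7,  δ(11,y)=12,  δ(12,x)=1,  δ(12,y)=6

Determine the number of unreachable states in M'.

BFS from 6 reaches {0, 1, 2, 3, 4, 5, 6, 7, 8, 9, 10, 12}; the 1 state(s) 11 are never visited.

1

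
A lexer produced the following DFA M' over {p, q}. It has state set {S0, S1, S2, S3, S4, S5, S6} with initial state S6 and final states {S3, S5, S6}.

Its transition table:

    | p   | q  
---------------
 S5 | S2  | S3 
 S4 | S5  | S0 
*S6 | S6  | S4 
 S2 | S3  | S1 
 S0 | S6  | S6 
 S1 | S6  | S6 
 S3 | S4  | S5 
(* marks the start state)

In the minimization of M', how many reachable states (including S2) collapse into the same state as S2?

All states are reachable from the start state.
P0 = {S3,S5,S6} | {S0,S1,S2,S4}.
Split {S3,S5,S6} by δ(·,p) → {S3,S5} and {S6}.
On input p, block {S0,S1,S2,S4} splits into {S0,S1} and {S2,S4}.
No further refinement is possible. Final partition (4 blocks): {S3,S5} | {S0,S1} | {S6} | {S2,S4}.
State S2 belongs to the block {S2,S4}, which has 2 states.

2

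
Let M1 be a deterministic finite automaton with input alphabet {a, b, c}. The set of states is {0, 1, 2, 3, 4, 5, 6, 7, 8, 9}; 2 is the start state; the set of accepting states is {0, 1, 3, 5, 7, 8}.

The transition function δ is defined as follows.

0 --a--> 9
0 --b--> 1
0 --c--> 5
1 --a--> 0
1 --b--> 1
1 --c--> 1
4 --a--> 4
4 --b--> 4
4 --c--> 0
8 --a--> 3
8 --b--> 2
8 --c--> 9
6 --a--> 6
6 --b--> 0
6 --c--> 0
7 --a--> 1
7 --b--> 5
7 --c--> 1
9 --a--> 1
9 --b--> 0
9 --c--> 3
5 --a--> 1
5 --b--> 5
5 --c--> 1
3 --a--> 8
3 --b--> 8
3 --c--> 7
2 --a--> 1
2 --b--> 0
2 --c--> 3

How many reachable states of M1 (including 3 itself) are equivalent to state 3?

First remove the unreachable states {4,6}; 8 states remain.
P0 = {0,1,3,5,7,8} | {2,9}.
On input a, block {0,1,3,5,7,8} splits into {1,3,5,7,8} and {0}.
Refine {1,3,5,7,8} on symbol a: members go to different blocks, giving {3,5,7,8} and {1}.
Split {3,5,7,8} by δ(·,a) → {3,8} and {5,7}.
On input b, block {3,8} splits into {3} and {8}.
No further refinement is possible. Final partition (6 blocks): {3} | {2,9} | {0} | {1} | {5,7} | {8}.
State 3 belongs to the block {3}, which has 1 states.

1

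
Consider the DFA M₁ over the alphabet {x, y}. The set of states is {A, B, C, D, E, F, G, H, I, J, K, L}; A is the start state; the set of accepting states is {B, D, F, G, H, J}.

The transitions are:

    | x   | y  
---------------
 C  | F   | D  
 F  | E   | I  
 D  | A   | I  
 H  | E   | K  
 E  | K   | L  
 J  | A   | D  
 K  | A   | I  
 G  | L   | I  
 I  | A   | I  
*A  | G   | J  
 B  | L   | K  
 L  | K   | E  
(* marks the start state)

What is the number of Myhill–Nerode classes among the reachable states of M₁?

First remove the unreachable states {B,C,F,H}; 8 states remain.
Start with accepting vs non-accepting: {D,G,J} | {A,E,I,K,L}.
Refine {D,G,J} on symbol y: members go to different blocks, giving {D,G} and {J}.
Split {A,E,I,K,L} by δ(·,x) → {E,I,K,L} and {A}.
Split {D,G} by δ(·,x) → {D} and {G}.
On input x, block {E,I,K,L} splits into {E,L} and {I,K}.
No further refinement is possible. Final partition (6 blocks): {D} | {E,L} | {J} | {A} | {G} | {I,K}.

6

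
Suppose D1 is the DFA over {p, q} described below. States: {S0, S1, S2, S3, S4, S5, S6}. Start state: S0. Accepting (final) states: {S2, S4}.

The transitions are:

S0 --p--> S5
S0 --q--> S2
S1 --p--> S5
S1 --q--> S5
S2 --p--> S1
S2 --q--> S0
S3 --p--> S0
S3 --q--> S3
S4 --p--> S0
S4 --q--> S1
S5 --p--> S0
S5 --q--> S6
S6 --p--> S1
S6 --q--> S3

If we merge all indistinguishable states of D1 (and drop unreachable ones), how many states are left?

6

First remove the unreachable states {S4}; 6 states remain.
Initial partition by acceptance: {S2} | {S0,S1,S3,S5,S6}.
Split {S0,S1,S3,S5,S6} by δ(·,q) → {S1,S3,S5,S6} and {S0}.
Refine {S1,S3,S5,S6} on symbol p: members go to different blocks, giving {S1,S6} and {S3,S5}.
Refine {S1,S6} on symbol p: members go to different blocks, giving {S1} and {S6}.
Split {S3,S5} by δ(·,q) → {S3} and {S5}.
The partition is now stable with 6 blocks: {S2} | {S1} | {S0} | {S3} | {S6} | {S5}.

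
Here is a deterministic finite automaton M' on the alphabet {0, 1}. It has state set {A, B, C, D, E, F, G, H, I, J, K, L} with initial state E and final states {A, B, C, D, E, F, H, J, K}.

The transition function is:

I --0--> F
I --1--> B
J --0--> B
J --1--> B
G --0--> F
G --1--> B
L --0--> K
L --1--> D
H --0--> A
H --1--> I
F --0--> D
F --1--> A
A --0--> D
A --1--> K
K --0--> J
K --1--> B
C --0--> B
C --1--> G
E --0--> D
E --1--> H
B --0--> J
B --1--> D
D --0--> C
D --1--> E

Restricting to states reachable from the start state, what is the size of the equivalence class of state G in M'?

Reachable states from the start: {A,B,C,D,E,F,G,H,I,J,K}. Unreachable: {L} — drop them.
P0 = {A,B,C,D,E,F,H,J,K} | {G,I}.
On input 1, block {A,B,C,D,E,F,H,J,K} splits into {A,B,D,E,F,J,K} and {C,H}.
Refine {A,B,D,E,F,J,K} on symbol 0: members go to different blocks, giving {A,B,E,F,J,K} and {D}.
Split {A,B,E,F,J,K} by δ(·,0) → {A,E,F} and {B,J,K}.
Split {A,E,F} by δ(·,1) → {A} and {E} and {F}.
Split {C,H} by δ(·,0) → {C} and {H}.
Refine {B,J,K} on symbol 1: members go to different blocks, giving {J,K} and {B}.
Refine {J,K} on symbol 0: members go to different blocks, giving {J} and {K}.
No further refinement is possible. Final partition (10 blocks): {A} | {G,I} | {C} | {D} | {J} | {E} | {F} | {H} | {B} | {K}.
State G belongs to the block {G,I}, which has 2 states.

2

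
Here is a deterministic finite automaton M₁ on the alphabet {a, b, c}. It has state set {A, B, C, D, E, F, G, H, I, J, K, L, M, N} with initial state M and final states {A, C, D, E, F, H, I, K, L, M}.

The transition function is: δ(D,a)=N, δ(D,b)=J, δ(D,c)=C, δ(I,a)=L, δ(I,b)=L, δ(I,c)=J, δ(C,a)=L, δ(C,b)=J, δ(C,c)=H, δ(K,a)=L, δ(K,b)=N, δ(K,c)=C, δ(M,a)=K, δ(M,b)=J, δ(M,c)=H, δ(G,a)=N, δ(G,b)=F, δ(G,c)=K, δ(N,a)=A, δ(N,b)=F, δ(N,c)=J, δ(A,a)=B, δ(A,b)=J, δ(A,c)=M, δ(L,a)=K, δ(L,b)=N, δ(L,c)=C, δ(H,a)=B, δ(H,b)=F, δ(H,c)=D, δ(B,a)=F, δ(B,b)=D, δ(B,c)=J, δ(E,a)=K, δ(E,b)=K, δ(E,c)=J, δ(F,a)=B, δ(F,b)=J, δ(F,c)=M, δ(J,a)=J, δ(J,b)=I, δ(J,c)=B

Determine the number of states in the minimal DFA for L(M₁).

States {E,G} cannot be reached from the start state, so discard them.
P0 = {A,C,D,F,H,I,K,L,M} | {B,J,N}.
Split {A,C,D,F,H,I,K,L,M} by δ(·,a) → {C,I,K,L,M} and {A,D,F,H}.
Split {C,I,K,L,M} by δ(·,b) → {C,K,L,M} and {I}.
On input c, block {C,K,L,M} splits into {C,M} and {K,L}.
On input a, block {B,J,N} splits into {B,N} and {J}.
On input b, block {A,D,F,H} splits into {A,D,F} and {H}.
The partition is now stable with 7 blocks: {C,M} | {B,N} | {A,D,F} | {I} | {K,L} | {J} | {H}.

7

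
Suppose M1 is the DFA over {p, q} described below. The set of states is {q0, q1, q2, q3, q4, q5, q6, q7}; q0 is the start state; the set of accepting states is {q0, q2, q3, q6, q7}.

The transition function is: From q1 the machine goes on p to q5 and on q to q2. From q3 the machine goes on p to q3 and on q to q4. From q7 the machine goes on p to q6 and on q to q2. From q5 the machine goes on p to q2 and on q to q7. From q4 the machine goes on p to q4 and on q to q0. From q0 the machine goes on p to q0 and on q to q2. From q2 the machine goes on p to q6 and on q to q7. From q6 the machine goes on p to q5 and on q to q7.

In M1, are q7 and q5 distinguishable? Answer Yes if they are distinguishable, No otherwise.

Yes

States {q1,q3,q4} cannot be reached from the start state, so discard them.
Initial partition by acceptance: {q0,q2,q6,q7} | {q5}.
Split {q0,q2,q6,q7} by δ(·,p) → {q0,q2,q7} and {q6}.
Refine {q0,q2,q7} on symbol p: members go to different blocks, giving {q2,q7} and {q0}.
Stable partition: {q2,q7} | {q5} | {q6} | {q0} — 4 equivalence classes.
q7 and q5 end up in different blocks, so they are distinguishable. For instance, the string 'ε' is accepted from only q7.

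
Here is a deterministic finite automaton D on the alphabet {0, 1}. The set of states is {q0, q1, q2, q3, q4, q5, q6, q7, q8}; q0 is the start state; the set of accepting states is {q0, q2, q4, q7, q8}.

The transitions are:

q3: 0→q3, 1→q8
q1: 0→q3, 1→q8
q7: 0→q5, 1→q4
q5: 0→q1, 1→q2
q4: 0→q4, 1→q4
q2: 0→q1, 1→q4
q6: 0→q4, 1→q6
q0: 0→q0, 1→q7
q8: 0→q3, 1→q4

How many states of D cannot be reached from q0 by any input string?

1

No path from q0 leads to q6; the other 8 states are all reachable.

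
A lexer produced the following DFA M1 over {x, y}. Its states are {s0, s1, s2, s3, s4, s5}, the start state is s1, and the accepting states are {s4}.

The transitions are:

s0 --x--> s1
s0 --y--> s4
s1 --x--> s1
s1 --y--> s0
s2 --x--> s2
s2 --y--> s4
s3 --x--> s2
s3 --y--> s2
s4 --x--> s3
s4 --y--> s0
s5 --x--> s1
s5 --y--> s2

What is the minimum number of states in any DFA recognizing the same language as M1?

5

States {s5} cannot be reached from the start state, so discard them.
Initial partition by acceptance: {s4} | {s0,s1,s2,s3}.
Refine {s0,s1,s2,s3} on symbol y: members go to different blocks, giving {s0,s2} and {s1,s3}.
Refine {s0,s2} on symbol x: members go to different blocks, giving {s0} and {s2}.
Refine {s1,s3} on symbol x: members go to different blocks, giving {s1} and {s3}.
No further refinement is possible. Final partition (5 blocks): {s4} | {s0} | {s1} | {s2} | {s3}.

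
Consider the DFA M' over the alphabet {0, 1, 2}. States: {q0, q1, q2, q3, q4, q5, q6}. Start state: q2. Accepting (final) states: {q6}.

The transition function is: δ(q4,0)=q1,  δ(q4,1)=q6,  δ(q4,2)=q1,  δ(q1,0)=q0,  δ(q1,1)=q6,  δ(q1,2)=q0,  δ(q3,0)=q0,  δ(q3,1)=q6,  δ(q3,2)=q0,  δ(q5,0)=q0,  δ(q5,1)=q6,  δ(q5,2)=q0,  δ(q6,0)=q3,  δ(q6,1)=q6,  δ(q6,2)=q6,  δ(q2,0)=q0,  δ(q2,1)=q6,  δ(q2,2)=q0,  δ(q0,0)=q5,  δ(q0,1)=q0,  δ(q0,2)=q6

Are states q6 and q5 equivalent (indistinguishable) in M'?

States {q1,q4} cannot be reached from the start state, so discard them.
P0 = {q6} | {q0,q2,q3,q5}.
On input 1, block {q0,q2,q3,q5} splits into {q2,q3,q5} and {q0}.
The partition is now stable with 3 blocks: {q6} | {q2,q3,q5} | {q0}.
q6 and q5 end up in different blocks, so they are distinguishable. For instance, the string 'ε' is accepted from only q6.

No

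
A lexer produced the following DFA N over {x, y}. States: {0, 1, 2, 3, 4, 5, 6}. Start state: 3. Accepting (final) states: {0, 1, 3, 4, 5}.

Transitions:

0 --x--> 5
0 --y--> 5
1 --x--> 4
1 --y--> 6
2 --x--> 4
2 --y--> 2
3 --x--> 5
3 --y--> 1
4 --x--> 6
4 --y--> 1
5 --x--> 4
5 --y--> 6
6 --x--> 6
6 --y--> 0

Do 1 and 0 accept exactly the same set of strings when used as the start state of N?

No

States {2} cannot be reached from the start state, so discard them.
Initial partition by acceptance: {0,1,3,4,5} | {6}.
Split {0,1,3,4,5} by δ(·,x) → {0,1,3,5} and {4}.
Refine {0,1,3,5} on symbol x: members go to different blocks, giving {0,3} and {1,5}.
The partition is now stable with 4 blocks: {0,3} | {6} | {4} | {1,5}.
1 and 0 end up in different blocks, so they are distinguishable. For instance, the string 'y' is accepted from only 0.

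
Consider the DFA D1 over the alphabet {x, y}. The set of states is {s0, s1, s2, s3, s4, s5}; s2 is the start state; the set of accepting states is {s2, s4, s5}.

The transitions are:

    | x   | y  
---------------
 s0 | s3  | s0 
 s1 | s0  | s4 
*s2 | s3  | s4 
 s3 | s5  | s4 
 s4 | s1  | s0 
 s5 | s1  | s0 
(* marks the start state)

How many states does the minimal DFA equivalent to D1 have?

5

P0 = {s2,s4,s5} | {s0,s1,s3}.
Refine {s2,s4,s5} on symbol y: members go to different blocks, giving {s4,s5} and {s2}.
Refine {s0,s1,s3} on symbol x: members go to different blocks, giving {s0,s1} and {s3}.
On input x, block {s0,s1} splits into {s0} and {s1}.
Stable partition: {s4,s5} | {s0} | {s2} | {s3} | {s1} — 5 equivalence classes.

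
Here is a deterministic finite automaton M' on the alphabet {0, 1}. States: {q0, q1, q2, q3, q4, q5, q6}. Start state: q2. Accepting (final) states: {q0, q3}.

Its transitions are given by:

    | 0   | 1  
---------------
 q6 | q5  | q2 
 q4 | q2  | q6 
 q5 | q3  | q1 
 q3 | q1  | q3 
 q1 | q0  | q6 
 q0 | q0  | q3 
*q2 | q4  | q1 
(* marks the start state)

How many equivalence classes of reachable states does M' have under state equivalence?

7

Every state is reachable, so we keep all 7.
Start with accepting vs non-accepting: {q0,q3} | {q1,q2,q4,q5,q6}.
On input 0, block {q0,q3} splits into {q0} and {q3}.
Split {q1,q2,q4,q5,q6} by δ(·,0) → {q2,q4,q6} and {q1} and {q5}.
On input 0, block {q2,q4,q6} splits into {q2,q4} and {q6}.
On input 1, block {q2,q4} splits into {q2} and {q4}.
The partition is now stable with 7 blocks: {q0} | {q2} | {q3} | {q1} | {q5} | {q6} | {q4}.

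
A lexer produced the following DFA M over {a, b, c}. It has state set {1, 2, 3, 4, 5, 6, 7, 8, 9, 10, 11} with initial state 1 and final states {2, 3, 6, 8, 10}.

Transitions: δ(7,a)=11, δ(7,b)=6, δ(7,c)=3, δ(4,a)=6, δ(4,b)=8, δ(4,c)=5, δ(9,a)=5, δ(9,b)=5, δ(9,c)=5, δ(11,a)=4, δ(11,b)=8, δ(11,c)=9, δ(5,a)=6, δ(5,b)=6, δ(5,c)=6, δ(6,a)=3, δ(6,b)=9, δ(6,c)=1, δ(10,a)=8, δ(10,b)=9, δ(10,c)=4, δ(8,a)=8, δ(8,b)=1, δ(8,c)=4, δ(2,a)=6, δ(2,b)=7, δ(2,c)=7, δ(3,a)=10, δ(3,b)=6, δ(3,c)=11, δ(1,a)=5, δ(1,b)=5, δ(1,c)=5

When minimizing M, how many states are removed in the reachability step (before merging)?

BFS from 1 reaches {1, 3, 4, 5, 6, 8, 9, 10, 11}; the 2 state(s) 2, 7 are never visited.

2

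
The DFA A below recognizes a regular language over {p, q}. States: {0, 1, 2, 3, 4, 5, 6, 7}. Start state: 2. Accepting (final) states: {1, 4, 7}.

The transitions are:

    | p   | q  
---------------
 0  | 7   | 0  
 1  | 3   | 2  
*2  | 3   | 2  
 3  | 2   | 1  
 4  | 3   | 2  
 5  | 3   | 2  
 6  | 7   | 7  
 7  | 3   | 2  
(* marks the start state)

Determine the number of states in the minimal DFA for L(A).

Reachable states from the start: {1,2,3}. Unreachable: {0,4,5,6,7} — drop them.
Initial partition by acceptance: {1} | {2,3}.
Refine {2,3} on symbol q: members go to different blocks, giving {2} and {3}.
The partition is now stable with 3 blocks: {1} | {2} | {3}.

3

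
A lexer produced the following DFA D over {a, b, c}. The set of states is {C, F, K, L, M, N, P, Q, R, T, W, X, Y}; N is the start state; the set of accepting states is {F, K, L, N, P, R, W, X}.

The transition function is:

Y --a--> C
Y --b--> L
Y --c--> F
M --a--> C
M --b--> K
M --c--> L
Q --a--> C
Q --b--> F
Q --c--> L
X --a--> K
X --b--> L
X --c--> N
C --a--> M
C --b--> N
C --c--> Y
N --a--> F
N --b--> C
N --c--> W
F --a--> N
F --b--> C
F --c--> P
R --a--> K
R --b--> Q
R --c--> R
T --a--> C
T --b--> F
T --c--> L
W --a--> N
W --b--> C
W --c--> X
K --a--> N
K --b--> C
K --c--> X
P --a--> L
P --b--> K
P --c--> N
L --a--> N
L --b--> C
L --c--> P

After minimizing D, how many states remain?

5

States {Q,R,T} cannot be reached from the start state, so discard them.
Start with accepting vs non-accepting: {F,K,L,N,P,W,X} | {C,M,Y}.
On input b, block {F,K,L,N,P,W,X} splits into {F,K,L,N,W} and {P,X}.
On input c, block {F,K,L,N,W} splits into {F,K,L,W} and {N}.
Split {C,M,Y} by δ(·,b) → {M,Y} and {C}.
Stable partition: {F,K,L,W} | {M,Y} | {P,X} | {N} | {C} — 5 equivalence classes.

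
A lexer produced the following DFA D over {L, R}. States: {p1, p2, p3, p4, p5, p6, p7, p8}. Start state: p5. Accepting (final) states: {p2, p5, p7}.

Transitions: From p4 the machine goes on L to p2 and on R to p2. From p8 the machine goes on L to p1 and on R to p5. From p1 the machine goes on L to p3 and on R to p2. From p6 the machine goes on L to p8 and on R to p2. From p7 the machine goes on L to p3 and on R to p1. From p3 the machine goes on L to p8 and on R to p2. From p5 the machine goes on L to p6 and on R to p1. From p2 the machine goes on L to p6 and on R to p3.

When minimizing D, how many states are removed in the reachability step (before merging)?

No path from p5 leads to p4, p7; the other 6 states are all reachable.

2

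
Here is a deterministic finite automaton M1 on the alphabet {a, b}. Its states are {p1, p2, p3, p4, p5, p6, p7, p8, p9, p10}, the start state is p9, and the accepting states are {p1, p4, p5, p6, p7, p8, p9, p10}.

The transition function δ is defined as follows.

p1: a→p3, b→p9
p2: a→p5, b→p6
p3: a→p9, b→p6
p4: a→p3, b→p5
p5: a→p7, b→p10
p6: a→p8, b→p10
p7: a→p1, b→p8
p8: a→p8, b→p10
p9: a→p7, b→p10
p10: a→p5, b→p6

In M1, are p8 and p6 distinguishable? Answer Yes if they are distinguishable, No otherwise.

No

Reachable states from the start: {p1,p3,p5,p6,p7,p8,p9,p10}. Unreachable: {p2,p4} — drop them.
Start with accepting vs non-accepting: {p1,p5,p6,p7,p8,p9,p10} | {p3}.
Refine {p1,p5,p6,p7,p8,p9,p10} on symbol a: members go to different blocks, giving {p5,p6,p7,p8,p9,p10} and {p1}.
On input a, block {p5,p6,p7,p8,p9,p10} splits into {p5,p6,p8,p9,p10} and {p7}.
Refine {p5,p6,p8,p9,p10} on symbol a: members go to different blocks, giving {p6,p8,p10} and {p5,p9}.
Split {p6,p8,p10} by δ(·,a) → {p6,p8} and {p10}.
The partition is now stable with 6 blocks: {p6,p8} | {p3} | {p1} | {p7} | {p5,p9} | {p10}.
p8 and p6 lie in the same block of the stable partition, so they are equivalent — no string distinguishes them.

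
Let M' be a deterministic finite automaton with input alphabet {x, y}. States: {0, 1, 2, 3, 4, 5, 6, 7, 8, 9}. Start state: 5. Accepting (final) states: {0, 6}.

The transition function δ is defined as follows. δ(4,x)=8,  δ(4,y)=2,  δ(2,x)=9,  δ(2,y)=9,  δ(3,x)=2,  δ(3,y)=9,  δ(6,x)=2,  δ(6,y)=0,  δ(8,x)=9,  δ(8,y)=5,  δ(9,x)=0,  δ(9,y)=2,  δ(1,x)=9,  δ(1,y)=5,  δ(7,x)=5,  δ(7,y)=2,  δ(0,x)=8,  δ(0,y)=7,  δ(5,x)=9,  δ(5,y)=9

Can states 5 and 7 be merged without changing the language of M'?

States {1,3,4,6} cannot be reached from the start state, so discard them.
P0 = {0} | {2,5,7,8,9}.
Split {2,5,7,8,9} by δ(·,x) → {2,5,7,8} and {9}.
Split {2,5,7,8} by δ(·,x) → {2,5,8} and {7}.
Refine {2,5,8} on symbol y: members go to different blocks, giving {2,5} and {8}.
The partition is now stable with 5 blocks: {0} | {2,5} | {9} | {7} | {8}.
5 and 7 end up in different blocks, so they are distinguishable. For instance, the string 'xx' is accepted from only 5.

No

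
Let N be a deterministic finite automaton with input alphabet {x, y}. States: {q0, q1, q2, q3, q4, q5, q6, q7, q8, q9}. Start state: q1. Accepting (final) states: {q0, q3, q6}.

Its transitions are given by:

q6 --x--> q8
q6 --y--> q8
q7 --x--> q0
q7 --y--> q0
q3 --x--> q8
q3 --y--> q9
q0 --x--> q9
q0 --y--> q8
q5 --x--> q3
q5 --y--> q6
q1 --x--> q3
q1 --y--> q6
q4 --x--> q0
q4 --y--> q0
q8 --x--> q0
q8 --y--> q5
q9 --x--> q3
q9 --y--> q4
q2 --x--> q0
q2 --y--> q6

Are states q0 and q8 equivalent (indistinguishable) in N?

No

Reachable states from the start: {q0,q1,q3,q4,q5,q6,q8,q9}. Unreachable: {q2,q7} — drop them.
Initial partition by acceptance: {q0,q3,q6} | {q1,q4,q5,q8,q9}.
On input y, block {q1,q4,q5,q8,q9} splits into {q1,q4,q5} and {q8,q9}.
No further refinement is possible. Final partition (3 blocks): {q0,q3,q6} | {q1,q4,q5} | {q8,q9}.
q0 and q8 end up in different blocks, so they are distinguishable. For instance, the string 'ε' is accepted from only q0.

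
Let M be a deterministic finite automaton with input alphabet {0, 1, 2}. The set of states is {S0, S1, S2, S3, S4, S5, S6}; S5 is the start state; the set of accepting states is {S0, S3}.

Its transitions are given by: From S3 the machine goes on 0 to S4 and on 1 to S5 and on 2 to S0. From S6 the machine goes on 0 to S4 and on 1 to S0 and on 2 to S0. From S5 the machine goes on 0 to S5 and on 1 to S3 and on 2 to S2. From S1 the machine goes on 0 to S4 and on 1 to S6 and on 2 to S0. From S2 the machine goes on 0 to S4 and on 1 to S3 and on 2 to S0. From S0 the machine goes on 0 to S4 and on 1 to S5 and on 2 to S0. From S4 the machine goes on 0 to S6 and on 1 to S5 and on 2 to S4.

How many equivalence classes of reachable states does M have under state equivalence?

4

States {S1} cannot be reached from the start state, so discard them.
Start with accepting vs non-accepting: {S0,S3} | {S2,S4,S5,S6}.
On input 1, block {S2,S4,S5,S6} splits into {S2,S5,S6} and {S4}.
Refine {S2,S5,S6} on symbol 0: members go to different blocks, giving {S2,S6} and {S5}.
The partition is now stable with 4 blocks: {S0,S3} | {S2,S6} | {S4} | {S5}.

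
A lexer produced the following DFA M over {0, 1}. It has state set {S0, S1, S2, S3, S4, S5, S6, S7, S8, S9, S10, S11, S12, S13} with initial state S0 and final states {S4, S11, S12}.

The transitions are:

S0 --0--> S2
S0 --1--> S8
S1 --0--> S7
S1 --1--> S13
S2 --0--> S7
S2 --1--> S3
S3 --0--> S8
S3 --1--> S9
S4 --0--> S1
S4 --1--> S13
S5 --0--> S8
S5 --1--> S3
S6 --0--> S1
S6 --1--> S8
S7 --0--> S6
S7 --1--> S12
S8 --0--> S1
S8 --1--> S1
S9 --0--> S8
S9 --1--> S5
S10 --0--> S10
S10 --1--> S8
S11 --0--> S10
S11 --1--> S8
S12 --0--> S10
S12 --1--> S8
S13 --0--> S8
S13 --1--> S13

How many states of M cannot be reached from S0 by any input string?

BFS from S0 reaches {S0, S1, S2, S3, S5, S6, S7, S8, S9, S10, S12, S13}; the 2 state(s) S4, S11 are never visited.

2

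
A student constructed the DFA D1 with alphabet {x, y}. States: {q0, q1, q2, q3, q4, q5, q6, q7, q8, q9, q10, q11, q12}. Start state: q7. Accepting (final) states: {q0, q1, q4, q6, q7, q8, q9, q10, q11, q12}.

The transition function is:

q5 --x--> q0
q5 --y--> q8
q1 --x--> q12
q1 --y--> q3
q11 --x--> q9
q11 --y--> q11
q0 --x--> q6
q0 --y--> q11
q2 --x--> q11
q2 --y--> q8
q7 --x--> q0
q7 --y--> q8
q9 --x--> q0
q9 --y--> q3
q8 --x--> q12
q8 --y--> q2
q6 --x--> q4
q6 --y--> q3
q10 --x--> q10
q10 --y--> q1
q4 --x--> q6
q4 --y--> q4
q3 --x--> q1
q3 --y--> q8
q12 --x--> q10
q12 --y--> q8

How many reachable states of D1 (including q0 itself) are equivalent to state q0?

States {q5} cannot be reached from the start state, so discard them.
Start with accepting vs non-accepting: {q0,q1,q4,q6,q7,q8,q9,q10,q11,q12} | {q2,q3}.
Split {q0,q1,q4,q6,q7,q8,q9,q10,q11,q12} by δ(·,y) → {q0,q4,q7,q10,q11,q12} and {q1,q6,q8,q9}.
Split {q0,q4,q7,q10,q11,q12} by δ(·,x) → {q0,q4,q11} and {q7,q10,q12}.
Split {q2,q3} by δ(·,x) → {q2} and {q3}.
Split {q1,q6,q8,q9} by δ(·,x) → {q1,q8} and {q6,q9}.
Refine {q1,q8} on symbol y: members go to different blocks, giving {q1} and {q8}.
Split {q7,q10,q12} by δ(·,x) → {q10,q12} and {q7}.
On input y, block {q10,q12} splits into {q10} and {q12}.
The partition is now stable with 9 blocks: {q0,q4,q11} | {q2} | {q1} | {q10} | {q3} | {q6,q9} | {q8} | {q7} | {q12}.
State q0 belongs to the block {q0,q4,q11}, which has 3 states.

3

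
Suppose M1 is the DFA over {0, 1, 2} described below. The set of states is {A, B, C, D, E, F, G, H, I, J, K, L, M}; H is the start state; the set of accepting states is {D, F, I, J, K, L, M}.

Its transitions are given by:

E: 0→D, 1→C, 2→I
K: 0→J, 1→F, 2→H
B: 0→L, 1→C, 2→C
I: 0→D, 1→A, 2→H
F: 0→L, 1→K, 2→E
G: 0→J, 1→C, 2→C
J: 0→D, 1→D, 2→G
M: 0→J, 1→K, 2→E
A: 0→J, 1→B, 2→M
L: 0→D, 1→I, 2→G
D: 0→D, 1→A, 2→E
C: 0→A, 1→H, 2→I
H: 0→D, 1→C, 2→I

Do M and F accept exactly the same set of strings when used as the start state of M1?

All states are reachable from the start state.
Start with accepting vs non-accepting: {D,F,I,J,K,L,M} | {A,B,C,E,G,H}.
Split {D,F,I,J,K,L,M} by δ(·,1) → {F,J,K,L,M} and {D,I}.
Split {F,J,K,L,M} by δ(·,0) → {F,K,M} and {J,L}.
On input 0, block {A,B,C,E,G,H} splits into {A,B,G} and {E,H} and {C}.
Split {A,B,G} by δ(·,1) → {B,G} and {A}.
No further refinement is possible. Final partition (7 blocks): {F,K,M} | {B,G} | {D,I} | {J,L} | {E,H} | {C} | {A}.
M and F lie in the same block of the stable partition, so they are equivalent — no string distinguishes them.

Yes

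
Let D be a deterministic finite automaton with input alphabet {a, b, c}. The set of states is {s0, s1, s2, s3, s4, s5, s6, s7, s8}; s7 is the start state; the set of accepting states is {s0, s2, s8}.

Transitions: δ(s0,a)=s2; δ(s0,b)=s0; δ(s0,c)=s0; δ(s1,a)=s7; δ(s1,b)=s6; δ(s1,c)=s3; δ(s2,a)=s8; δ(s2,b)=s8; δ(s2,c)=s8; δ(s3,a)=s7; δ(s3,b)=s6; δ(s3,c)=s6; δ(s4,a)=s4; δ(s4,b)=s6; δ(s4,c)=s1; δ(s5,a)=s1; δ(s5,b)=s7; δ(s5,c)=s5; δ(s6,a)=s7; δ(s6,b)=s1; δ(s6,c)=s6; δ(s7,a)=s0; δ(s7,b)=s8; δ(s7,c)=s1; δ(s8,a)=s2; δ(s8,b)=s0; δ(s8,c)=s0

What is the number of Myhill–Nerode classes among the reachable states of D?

Reachable states from the start: {s0,s1,s2,s3,s6,s7,s8}. Unreachable: {s4,s5} — drop them.
Start with accepting vs non-accepting: {s0,s2,s8} | {s1,s3,s6,s7}.
Refine {s1,s3,s6,s7} on symbol a: members go to different blocks, giving {s1,s3,s6} and {s7}.
The partition is now stable with 3 blocks: {s0,s2,s8} | {s1,s3,s6} | {s7}.

3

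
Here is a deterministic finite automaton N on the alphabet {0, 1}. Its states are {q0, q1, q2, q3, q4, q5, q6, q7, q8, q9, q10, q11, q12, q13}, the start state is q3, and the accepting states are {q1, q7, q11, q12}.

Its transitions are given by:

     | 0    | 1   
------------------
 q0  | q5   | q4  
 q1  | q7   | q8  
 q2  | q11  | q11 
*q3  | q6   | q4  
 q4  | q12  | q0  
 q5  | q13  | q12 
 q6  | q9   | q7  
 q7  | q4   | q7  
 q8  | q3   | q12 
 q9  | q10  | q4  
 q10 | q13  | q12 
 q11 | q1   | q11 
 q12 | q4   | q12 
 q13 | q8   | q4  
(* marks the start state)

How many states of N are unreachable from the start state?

3

BFS from q3 reaches {q0, q3, q4, q5, q6, q7, q8, q9, q10, q12, q13}; the 3 state(s) q1, q2, q11 are never visited.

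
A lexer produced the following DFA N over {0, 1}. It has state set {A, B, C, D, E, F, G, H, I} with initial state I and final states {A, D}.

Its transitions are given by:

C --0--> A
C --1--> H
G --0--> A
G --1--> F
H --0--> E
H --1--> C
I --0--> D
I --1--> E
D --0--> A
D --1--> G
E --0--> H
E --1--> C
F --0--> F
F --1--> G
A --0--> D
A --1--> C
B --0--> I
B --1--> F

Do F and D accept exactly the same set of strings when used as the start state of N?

No

States {B} cannot be reached from the start state, so discard them.
Initial partition by acceptance: {A,D} | {C,E,F,G,H,I}.
On input 0, block {C,E,F,G,H,I} splits into {C,G,I} and {E,F,H}.
Stable partition: {A,D} | {C,G,I} | {E,F,H} — 3 equivalence classes.
F and D end up in different blocks, so they are distinguishable. For instance, the string 'ε' is accepted from only D.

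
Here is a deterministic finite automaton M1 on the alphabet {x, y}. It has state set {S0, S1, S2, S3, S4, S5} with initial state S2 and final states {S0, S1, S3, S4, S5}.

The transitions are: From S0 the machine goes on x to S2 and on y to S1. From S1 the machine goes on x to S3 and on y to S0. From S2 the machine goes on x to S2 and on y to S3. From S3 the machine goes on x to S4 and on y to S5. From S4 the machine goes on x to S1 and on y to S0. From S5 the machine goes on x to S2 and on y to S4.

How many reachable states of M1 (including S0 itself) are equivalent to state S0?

2

Initial partition by acceptance: {S0,S1,S3,S4,S5} | {S2}.
Split {S0,S1,S3,S4,S5} by δ(·,x) → {S1,S3,S4} and {S0,S5}.
The partition is now stable with 3 blocks: {S1,S3,S4} | {S2} | {S0,S5}.
State S0 belongs to the block {S0,S5}, which has 2 states.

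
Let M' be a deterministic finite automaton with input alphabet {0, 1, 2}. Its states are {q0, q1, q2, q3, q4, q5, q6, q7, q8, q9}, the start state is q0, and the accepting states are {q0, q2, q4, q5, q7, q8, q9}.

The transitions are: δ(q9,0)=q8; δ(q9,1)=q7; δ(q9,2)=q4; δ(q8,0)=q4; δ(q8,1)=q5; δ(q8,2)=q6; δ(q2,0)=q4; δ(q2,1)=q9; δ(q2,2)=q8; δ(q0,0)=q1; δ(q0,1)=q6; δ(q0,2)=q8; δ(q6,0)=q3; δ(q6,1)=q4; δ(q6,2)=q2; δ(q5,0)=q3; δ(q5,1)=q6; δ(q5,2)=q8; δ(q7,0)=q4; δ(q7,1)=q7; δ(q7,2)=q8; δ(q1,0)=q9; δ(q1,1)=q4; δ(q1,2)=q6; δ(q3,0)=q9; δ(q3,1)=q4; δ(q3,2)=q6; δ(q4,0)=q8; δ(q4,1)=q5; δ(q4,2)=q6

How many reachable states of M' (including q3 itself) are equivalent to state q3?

All states are reachable from the start state.
Initial partition by acceptance: {q0,q2,q4,q5,q7,q8,q9} | {q1,q3,q6}.
Split {q0,q2,q4,q5,q7,q8,q9} by δ(·,0) → {q2,q4,q7,q8,q9} and {q0,q5}.
On input 1, block {q2,q4,q7,q8,q9} splits into {q2,q7,q9} and {q4,q8}.
Refine {q1,q3,q6} on symbol 0: members go to different blocks, giving {q1,q3} and {q6}.
No further refinement is possible. Final partition (5 blocks): {q2,q7,q9} | {q1,q3} | {q0,q5} | {q4,q8} | {q6}.
State q3 belongs to the block {q1,q3}, which has 2 states.

2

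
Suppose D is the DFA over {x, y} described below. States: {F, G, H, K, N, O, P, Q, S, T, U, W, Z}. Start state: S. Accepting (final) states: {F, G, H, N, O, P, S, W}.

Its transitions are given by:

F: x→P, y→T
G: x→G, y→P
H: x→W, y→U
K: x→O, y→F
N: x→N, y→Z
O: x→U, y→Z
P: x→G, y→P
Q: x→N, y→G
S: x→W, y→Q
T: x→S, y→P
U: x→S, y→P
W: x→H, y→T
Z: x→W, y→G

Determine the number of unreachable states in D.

3

Starting at S and following transitions, the reachable set is {G, H, N, P, Q, S, T, U, W, Z}. That leaves F, K, O unreachable — 3 in total.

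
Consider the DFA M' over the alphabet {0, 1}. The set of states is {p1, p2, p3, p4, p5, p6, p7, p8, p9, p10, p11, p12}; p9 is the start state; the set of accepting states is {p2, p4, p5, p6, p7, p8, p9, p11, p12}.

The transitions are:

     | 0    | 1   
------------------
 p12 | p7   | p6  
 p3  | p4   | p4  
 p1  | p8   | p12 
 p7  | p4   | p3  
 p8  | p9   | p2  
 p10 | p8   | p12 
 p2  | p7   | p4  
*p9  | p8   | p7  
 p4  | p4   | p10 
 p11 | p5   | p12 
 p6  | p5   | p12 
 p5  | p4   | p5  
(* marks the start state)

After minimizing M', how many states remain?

10

States {p1,p11} cannot be reached from the start state, so discard them.
P0 = {p2,p4,p5,p6,p7,p8,p9,p12} | {p3,p10}.
Refine {p2,p4,p5,p6,p7,p8,p9,p12} on symbol 1: members go to different blocks, giving {p2,p5,p6,p8,p9,p12} and {p4,p7}.
Split {p2,p5,p6,p8,p9,p12} by δ(·,0) → {p2,p5,p12} and {p6,p8,p9}.
Refine {p2,p5,p12} on symbol 1: members go to different blocks, giving {p2} and {p5} and {p12}.
Split {p3,p10} by δ(·,0) → {p3} and {p10}.
Refine {p4,p7} on symbol 1: members go to different blocks, giving {p4} and {p7}.
Split {p6,p8,p9} by δ(·,0) → {p8,p9} and {p6}.
On input 1, block {p8,p9} splits into {p8} and {p9}.
Stable partition: {p2} | {p3} | {p4} | {p8} | {p5} | {p12} | {p10} | {p7} | {p6} | {p9} — 10 equivalence classes.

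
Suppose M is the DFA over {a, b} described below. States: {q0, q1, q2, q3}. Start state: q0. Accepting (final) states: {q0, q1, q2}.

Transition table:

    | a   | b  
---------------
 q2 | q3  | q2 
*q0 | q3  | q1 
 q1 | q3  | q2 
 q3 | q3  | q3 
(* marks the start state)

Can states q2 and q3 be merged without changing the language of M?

All states are reachable from the start state.
Initial partition by acceptance: {q0,q1,q2} | {q3}.
Stable partition: {q0,q1,q2} | {q3} — 2 equivalence classes.
q2 and q3 end up in different blocks, so they are distinguishable. For instance, the string 'ε' is accepted from only q2.

No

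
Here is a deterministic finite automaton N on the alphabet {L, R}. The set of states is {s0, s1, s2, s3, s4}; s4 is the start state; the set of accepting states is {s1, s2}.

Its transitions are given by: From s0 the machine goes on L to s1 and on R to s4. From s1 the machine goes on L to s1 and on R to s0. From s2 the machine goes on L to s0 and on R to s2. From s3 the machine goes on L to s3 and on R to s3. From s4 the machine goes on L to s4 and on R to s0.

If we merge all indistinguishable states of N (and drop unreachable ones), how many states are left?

First remove the unreachable states {s2,s3}; 3 states remain.
P0 = {s1} | {s0,s4}.
Refine {s0,s4} on symbol L: members go to different blocks, giving {s0} and {s4}.
Stable partition: {s1} | {s0} | {s4} — 3 equivalence classes.

3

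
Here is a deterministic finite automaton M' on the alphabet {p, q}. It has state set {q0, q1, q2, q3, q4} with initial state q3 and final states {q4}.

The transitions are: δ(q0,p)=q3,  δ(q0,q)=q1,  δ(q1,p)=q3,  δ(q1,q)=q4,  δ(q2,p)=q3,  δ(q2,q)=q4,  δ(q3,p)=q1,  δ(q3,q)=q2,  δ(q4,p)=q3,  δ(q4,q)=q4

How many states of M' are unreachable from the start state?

BFS from q3 reaches {q1, q2, q3, q4}; the 1 state(s) q0 are never visited.

1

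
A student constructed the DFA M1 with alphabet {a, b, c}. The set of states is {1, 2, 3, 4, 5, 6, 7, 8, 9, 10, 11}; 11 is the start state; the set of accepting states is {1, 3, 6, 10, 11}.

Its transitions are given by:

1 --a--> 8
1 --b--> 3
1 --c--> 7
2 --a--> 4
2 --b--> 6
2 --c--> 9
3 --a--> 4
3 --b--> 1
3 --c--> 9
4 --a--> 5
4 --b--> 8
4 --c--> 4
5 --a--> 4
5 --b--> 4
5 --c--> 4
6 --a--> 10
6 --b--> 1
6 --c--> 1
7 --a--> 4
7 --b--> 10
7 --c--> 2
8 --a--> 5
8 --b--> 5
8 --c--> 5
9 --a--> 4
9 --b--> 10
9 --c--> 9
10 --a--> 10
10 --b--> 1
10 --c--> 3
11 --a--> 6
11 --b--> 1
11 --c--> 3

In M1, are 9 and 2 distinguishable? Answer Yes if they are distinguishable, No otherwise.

No

P0 = {1,3,6,10,11} | {2,4,5,7,8,9}.
Split {1,3,6,10,11} by δ(·,a) → {6,10,11} and {1,3}.
Refine {2,4,5,7,8,9} on symbol b: members go to different blocks, giving {2,7,9} and {4,5,8}.
Stable partition: {6,10,11} | {2,7,9} | {1,3} | {4,5,8} — 4 equivalence classes.
9 and 2 lie in the same block of the stable partition, so they are equivalent — no string distinguishes them.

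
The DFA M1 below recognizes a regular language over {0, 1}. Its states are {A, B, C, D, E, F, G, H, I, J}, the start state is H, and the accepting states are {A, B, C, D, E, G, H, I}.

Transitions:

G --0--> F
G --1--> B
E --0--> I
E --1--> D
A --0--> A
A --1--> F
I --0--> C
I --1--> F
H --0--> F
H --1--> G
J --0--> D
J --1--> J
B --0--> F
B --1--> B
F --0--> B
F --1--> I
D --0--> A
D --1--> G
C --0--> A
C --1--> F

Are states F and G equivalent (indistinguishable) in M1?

First remove the unreachable states {D,E,J}; 7 states remain.
Initial partition by acceptance: {A,B,C,G,H,I} | {F}.
Split {A,B,C,G,H,I} by δ(·,0) → {A,C,I} and {B,G,H}.
Stable partition: {A,C,I} | {F} | {B,G,H} — 3 equivalence classes.
F and G end up in different blocks, so they are distinguishable. For instance, the string 'ε' is accepted from only G.

No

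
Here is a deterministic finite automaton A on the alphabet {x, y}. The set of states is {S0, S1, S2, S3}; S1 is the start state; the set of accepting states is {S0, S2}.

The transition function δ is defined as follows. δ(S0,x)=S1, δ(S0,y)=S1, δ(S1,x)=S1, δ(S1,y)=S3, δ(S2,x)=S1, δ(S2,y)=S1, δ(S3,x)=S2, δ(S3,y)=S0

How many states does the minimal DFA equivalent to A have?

All states are reachable from the start state.
Initial partition by acceptance: {S0,S2} | {S1,S3}.
Split {S1,S3} by δ(·,x) → {S1} and {S3}.
Stable partition: {S0,S2} | {S1} | {S3} — 3 equivalence classes.

3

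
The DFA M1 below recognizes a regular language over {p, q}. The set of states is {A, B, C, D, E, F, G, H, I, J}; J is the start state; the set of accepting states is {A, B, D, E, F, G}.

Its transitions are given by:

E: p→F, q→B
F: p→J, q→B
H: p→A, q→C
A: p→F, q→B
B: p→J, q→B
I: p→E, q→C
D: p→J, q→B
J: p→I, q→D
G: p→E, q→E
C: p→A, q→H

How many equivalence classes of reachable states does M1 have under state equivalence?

States {G} cannot be reached from the start state, so discard them.
P0 = {A,B,D,E,F} | {C,H,I,J}.
On input p, block {A,B,D,E,F} splits into {B,D,F} and {A,E}.
Refine {C,H,I,J} on symbol p: members go to different blocks, giving {C,H,I} and {J}.
No further refinement is possible. Final partition (4 blocks): {B,D,F} | {C,H,I} | {A,E} | {J}.

4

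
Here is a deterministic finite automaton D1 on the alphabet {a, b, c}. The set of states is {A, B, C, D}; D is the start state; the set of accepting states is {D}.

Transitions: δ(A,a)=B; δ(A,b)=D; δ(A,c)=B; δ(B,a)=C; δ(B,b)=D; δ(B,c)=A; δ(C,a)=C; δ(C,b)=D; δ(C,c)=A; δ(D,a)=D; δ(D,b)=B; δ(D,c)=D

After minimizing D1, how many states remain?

Every state is reachable, so we keep all 4.
P0 = {D} | {A,B,C}.
Stable partition: {D} | {A,B,C} — 2 equivalence classes.

2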